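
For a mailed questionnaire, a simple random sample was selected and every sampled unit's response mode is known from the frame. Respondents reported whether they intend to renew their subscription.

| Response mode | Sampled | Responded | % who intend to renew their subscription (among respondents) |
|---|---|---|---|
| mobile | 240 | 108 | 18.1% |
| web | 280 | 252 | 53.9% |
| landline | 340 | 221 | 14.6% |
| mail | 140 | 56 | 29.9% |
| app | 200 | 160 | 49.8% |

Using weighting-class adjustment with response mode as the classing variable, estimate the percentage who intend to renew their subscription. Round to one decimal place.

Response rates by class: mobile 108/240 = 45%, web 252/280 = 90%, landline 221/340 = 65%, mail 56/140 = 40%, app 160/200 = 80%.
Inverse-response-rate weighting restores each class to its sampled count, so class totals weight by n_sampled:
  mobile: 240 × 18.1 = 4344
  web: 280 × 53.9 = 15,092
  landline: 340 × 14.6 = 4964
  mail: 140 × 29.9 = 4186
  app: 200 × 49.8 = 9960
Adjusted estimate = 38,546 / 1,200 = 32.1217 → 32.1%.

32.1%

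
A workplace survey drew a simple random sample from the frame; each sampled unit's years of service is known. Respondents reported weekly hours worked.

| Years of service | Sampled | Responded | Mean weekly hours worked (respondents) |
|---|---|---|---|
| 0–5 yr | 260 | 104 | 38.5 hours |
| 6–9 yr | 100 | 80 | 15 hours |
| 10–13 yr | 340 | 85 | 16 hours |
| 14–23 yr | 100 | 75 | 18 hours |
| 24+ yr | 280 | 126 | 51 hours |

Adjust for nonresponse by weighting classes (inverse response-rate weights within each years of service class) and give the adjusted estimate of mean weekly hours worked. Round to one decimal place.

30.6

Class response rates: 0–5 yr 104/260 = 40%, 6–9 yr 80/100 = 80%, 10–13 yr 85/340 = 25%, 14–23 yr 75/100 = 75%, 24+ yr 126/280 = 45%.
Each respondent's weight = sampled/responded in their class; summing within a class gives n_sampled, so:
  0–5 yr: 260 × 38.5 = 10,010
  6–9 yr: 100 × 15 = 1500
  10–13 yr: 340 × 16 = 5440
  14–23 yr: 100 × 18 = 1800
  24+ yr: 280 × 51 = 14,280
Adjusted estimate = 33,030 / 1,080 = 30.5833 → 30.6.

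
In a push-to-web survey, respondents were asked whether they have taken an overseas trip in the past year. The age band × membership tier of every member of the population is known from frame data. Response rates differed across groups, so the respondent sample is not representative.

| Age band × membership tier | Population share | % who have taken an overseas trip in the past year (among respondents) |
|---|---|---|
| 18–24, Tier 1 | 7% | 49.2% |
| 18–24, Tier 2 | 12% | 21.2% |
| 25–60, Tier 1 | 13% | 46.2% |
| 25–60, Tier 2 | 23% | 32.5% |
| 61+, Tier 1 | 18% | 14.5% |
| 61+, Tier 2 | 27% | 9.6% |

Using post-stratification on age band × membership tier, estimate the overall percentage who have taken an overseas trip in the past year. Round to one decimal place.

24.7%

Each cell contributes population-share × respondent value:
  18–24, Tier 1: 0.07 × 49.2 = 3.444
  18–24, Tier 2: 0.12 × 21.2 = 2.544
  25–60, Tier 1: 0.13 × 46.2 = 6.006
  25–60, Tier 2: 0.23 × 32.5 = 7.475
  61+, Tier 1: 0.18 × 14.5 = 2.61
  61+, Tier 2: 0.27 × 9.6 = 2.592
Post-stratified estimate = 24.671 → 24.7%.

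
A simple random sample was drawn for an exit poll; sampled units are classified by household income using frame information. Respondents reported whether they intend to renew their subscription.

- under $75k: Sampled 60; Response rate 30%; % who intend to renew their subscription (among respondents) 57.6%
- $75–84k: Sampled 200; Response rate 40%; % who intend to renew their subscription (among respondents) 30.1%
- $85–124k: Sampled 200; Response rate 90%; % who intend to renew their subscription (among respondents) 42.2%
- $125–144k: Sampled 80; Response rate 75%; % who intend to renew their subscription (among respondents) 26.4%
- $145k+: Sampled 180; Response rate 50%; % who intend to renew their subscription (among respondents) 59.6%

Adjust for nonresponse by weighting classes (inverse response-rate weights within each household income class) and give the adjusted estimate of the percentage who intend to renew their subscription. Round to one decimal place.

Weighting each respondent by the inverse class response rate inflates each class back to its sampled size, so the class weight is n_sampled:
  under $75k: 60 × 57.6 = 3456
  $75–84k: 200 × 30.1 = 6020
  $85–124k: 200 × 42.2 = 8440
  $125–144k: 80 × 26.4 = 2112
  $145k+: 180 × 59.6 = 10,728
Adjusted estimate = 30,756 / 720 = 42.7167 → 42.7%.

42.7%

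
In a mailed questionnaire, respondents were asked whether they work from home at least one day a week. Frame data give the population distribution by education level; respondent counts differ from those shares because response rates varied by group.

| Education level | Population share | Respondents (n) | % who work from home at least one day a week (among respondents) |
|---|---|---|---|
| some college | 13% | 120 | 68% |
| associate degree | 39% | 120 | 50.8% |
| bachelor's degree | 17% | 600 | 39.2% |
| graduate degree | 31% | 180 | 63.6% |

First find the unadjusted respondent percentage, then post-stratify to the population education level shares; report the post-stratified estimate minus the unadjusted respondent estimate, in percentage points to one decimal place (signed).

+6.8 percentage points

Naive respondent-only estimate (weights = respondent counts):
  (120/1020)×68 + (120/1020)×50.8 + (600/1020)×39.2 + (180/1020)×63.6 = 48.2588%
Reweighting by population education level shares:
  0.13×68 + 0.39×50.8 + 0.17×39.2 + 0.31×63.6 = 55.032%
Difference = 55.032 − 48.2588 = 6.7732 pp.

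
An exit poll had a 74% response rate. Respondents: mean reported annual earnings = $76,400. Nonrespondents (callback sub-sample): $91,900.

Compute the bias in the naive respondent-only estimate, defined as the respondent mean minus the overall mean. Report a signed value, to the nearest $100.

Nonresponse fraction = 1 − 0.74 = 0.26.
Bias = (nonresponse fraction) × (respondent mean − nonrespondent mean)
     = 0.26 × (76,400 − 91,900) = 0.26 × -15,500 = -4030.

-$4,000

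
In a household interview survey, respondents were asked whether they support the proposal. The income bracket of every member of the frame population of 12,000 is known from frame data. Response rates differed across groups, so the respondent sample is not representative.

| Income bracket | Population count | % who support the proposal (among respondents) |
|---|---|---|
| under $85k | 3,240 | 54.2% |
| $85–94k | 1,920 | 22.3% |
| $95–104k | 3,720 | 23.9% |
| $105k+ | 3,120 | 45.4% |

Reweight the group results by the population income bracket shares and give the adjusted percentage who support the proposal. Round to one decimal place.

Post-stratification weights by population share, not respondent share:
  under $85k: (3,240/12,000) × 54.2 = 14.634
  $85–94k: (1,920/12,000) × 22.3 = 3.568
  $95–104k: (3,720/12,000) × 23.9 = 7.409
  $105k+: (3,120/12,000) × 45.4 = 11.804
Post-stratified estimate = 37.415 → 37.4%.

37.4%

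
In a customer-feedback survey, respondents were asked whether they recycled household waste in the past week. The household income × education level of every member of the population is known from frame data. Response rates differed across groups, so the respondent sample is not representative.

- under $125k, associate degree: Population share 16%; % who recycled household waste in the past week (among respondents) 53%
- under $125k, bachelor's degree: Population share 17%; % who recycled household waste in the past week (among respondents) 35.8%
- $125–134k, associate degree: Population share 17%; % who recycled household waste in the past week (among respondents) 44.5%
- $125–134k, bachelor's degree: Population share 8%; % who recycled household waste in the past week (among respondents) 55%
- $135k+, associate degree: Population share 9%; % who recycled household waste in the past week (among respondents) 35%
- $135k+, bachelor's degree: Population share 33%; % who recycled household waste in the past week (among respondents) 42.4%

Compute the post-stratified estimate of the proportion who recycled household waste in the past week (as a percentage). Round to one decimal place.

Post-stratification weights by population share, not respondent share:
  under $125k, associate degree: 0.16 × 53 = 8.48
  under $125k, bachelor's degree: 0.17 × 35.8 = 6.086
  $125–134k, associate degree: 0.17 × 44.5 = 7.565
  $125–134k, bachelor's degree: 0.08 × 55 = 4.4
  $135k+, associate degree: 0.09 × 35 = 3.15
  $135k+, bachelor's degree: 0.33 × 42.4 = 13.992
Post-stratified estimate = 43.673 → 43.7%.

43.7%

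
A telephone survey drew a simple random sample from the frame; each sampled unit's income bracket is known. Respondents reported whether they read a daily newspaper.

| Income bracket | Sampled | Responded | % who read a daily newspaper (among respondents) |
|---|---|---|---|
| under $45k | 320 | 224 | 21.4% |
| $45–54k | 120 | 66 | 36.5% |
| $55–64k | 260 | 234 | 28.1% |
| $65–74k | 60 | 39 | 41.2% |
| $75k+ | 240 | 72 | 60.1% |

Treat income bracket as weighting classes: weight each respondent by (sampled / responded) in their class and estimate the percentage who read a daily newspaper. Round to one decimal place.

35.4%

Response rates by class: under $45k 224/320 = 70%, $45–54k 66/120 = 55%, $55–64k 234/260 = 90%, $65–74k 39/60 = 65%, $75k+ 72/240 = 30%.
Each respondent's weight = sampled/responded in their class; summing within a class gives n_sampled, so:
  under $45k: 320 × 21.4 = 6848
  $45–54k: 120 × 36.5 = 4380
  $55–64k: 260 × 28.1 = 7306
  $65–74k: 60 × 41.2 = 2472
  $75k+: 240 × 60.1 = 14,424
Adjusted estimate = 35,430 / 1,000 = 35.43 → 35.4%.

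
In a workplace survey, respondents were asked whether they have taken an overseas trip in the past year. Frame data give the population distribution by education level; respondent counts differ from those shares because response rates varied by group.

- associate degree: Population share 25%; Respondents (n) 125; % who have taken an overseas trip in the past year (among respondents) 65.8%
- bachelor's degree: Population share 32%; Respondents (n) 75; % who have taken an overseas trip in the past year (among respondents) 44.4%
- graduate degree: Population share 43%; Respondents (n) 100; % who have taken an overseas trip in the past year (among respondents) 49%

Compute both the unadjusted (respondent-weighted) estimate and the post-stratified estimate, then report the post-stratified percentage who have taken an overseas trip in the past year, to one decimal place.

51.7%

Without adjustment, the pooled respondent share is:
  (125/300)×65.8 + (75/300)×44.4 + (100/300)×49 = 54.85%
Post-stratifying to population shares instead:
  0.25×65.8 + 0.32×44.4 + 0.43×49 = 51.728%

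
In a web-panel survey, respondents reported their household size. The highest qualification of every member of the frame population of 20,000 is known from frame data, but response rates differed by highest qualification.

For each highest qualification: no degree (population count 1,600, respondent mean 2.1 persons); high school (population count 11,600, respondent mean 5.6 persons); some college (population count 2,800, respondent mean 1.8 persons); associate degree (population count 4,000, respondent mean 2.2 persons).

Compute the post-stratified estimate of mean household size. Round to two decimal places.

4.11

Post-stratification weights by population share, not respondent share:
  no degree: (1,600/20,000) × 2.1 = 0.168
  high school: (11,600/20,000) × 5.6 = 3.248
  some college: (2,800/20,000) × 1.8 = 0.252
  associate degree: (4,000/20,000) × 2.2 = 0.44
Post-stratified estimate = 4.108 → 4.11.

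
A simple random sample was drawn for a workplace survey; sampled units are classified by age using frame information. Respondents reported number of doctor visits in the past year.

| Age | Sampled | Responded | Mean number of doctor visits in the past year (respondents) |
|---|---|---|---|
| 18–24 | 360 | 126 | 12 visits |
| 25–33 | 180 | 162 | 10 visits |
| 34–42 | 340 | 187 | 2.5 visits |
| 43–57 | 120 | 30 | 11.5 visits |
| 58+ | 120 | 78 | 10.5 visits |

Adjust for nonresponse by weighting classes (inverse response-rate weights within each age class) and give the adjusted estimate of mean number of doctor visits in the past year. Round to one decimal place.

8.6

Class response rates: 18–24 126/360 = 35%, 25–33 162/180 = 90%, 34–42 187/340 = 55%, 43–57 30/120 = 25%, 58+ 78/120 = 65%.
Inverse-response-rate weighting restores each class to its sampled count, so class totals weight by n_sampled:
  18–24: 360 × 12 = 4320
  25–33: 180 × 10 = 1800
  34–42: 340 × 2.5 = 850
  43–57: 120 × 11.5 = 1380
  58+: 120 × 10.5 = 1260
Adjusted estimate = 9610 / 1,120 = 8.58036 → 8.6.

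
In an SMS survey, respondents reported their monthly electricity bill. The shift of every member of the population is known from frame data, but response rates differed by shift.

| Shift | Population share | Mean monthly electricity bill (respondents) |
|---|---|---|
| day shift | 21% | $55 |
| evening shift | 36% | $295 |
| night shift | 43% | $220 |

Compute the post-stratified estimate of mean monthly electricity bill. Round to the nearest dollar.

$212

Each cell contributes population-share × respondent value:
  day shift: 0.21 × 55 = 11.55
  evening shift: 0.36 × 295 = 106.2
  night shift: 0.43 × 220 = 94.6
Post-stratified estimate = 212.35 → $212.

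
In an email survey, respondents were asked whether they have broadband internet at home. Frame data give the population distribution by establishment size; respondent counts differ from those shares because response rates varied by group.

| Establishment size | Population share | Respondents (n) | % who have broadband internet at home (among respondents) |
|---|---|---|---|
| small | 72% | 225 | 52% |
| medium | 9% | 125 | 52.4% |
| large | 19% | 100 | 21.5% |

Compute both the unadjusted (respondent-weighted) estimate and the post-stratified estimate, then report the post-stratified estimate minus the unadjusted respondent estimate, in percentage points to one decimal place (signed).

+0.9 percentage points

Unadjusted (pooled respondent) estimate weights by respondent counts:
  (225/450)×52 + (125/450)×52.4 + (100/450)×21.5 = 45.3333%
Post-stratifying to population shares instead:
  0.72×52 + 0.09×52.4 + 0.19×21.5 = 46.241%
Difference = 46.241 − 45.3333 = 0.9077 pp.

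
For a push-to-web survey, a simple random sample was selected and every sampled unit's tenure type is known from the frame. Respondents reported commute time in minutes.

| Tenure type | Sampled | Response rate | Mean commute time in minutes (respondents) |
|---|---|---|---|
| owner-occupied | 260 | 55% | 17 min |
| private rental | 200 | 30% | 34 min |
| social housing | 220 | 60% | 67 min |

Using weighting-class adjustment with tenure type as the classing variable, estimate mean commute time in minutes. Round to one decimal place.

Inverse-response-rate weighting restores each class to its sampled count, so class totals weight by n_sampled:
  owner-occupied: 260 × 17 = 4420
  private rental: 200 × 34 = 6800
  social housing: 220 × 67 = 14,740
Adjusted estimate = 25,960 / 680 = 38.1765 → 38.2.

38.2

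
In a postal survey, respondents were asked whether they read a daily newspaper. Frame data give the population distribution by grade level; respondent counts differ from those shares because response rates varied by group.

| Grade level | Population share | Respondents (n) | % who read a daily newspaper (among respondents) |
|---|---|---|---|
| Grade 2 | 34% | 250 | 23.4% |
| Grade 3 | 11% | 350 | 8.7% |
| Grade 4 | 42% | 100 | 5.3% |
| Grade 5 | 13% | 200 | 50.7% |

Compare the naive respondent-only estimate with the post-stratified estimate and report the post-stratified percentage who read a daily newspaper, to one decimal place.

Unadjusted (pooled respondent) estimate weights by respondent counts:
  (250/900)×23.4 + (350/900)×8.7 + (100/900)×5.3 + (200/900)×50.7 = 21.7389%
Post-stratifying to population shares instead:
  0.34×23.4 + 0.11×8.7 + 0.42×5.3 + 0.13×50.7 = 17.73%

17.7%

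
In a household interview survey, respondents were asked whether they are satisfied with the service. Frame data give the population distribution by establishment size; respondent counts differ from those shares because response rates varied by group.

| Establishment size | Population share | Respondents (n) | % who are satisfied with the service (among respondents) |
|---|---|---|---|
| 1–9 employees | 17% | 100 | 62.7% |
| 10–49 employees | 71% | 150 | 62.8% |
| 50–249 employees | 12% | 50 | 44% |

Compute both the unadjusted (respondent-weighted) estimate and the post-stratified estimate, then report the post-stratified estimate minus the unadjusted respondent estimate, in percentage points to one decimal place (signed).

Unadjusted (pooled respondent) estimate weights by respondent counts:
  (100/300)×62.7 + (150/300)×62.8 + (50/300)×44 = 59.6333%
Post-stratified estimate weights by population shares:
  0.17×62.7 + 0.71×62.8 + 0.12×44 = 60.527%
Difference = 60.527 − 59.6333 = 0.8937 pp.

+0.9 percentage points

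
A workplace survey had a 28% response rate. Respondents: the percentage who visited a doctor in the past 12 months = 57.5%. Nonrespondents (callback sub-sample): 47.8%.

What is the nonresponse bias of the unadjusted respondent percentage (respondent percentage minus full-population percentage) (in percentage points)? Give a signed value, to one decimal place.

Nonresponse fraction = 1 − 0.28 = 0.72.
Bias = (nonresponse fraction) × (respondent percentage − nonrespondent percentage)
     = 0.72 × (57.5 − 47.8) = 0.72 × 9.7 = 6.984.

+7.0 percentage points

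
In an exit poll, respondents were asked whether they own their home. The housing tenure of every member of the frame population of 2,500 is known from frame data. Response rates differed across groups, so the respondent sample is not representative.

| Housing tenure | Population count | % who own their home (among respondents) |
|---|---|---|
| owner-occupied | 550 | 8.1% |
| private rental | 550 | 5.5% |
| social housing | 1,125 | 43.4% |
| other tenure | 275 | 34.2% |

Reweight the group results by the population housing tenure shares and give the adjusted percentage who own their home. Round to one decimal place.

26.3%

Reweight to the known housing tenure distribution:
  owner-occupied: (550/2,500) × 8.1 = 1.782
  private rental: (550/2,500) × 5.5 = 1.21
  social housing: (1,125/2,500) × 43.4 = 19.53
  other tenure: (275/2,500) × 34.2 = 3.762
Post-stratified estimate = 26.284 → 26.3%.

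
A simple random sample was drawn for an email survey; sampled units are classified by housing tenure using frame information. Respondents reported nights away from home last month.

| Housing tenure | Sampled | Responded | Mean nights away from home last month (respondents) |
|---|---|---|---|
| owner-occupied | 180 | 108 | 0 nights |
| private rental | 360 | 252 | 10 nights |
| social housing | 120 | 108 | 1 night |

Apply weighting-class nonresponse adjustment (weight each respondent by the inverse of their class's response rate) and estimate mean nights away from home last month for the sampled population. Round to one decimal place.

5.6

Response rates by class: owner-occupied 108/180 = 60%, private rental 252/360 = 70%, social housing 108/120 = 90%.
Each respondent's weight = sampled/responded in their class; summing within a class gives n_sampled, so:
  owner-occupied: 180 × 0 = 0
  private rental: 360 × 10 = 3600
  social housing: 120 × 1 = 120
Adjusted estimate = 3720 / 660 = 5.63636 → 5.6.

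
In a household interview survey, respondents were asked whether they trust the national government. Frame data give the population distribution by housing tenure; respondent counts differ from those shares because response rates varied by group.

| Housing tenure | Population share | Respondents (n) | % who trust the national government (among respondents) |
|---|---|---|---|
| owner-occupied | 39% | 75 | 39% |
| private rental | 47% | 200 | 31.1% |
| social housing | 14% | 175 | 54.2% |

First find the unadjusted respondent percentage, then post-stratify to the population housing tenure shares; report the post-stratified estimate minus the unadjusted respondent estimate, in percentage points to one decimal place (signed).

-4.0 percentage points

Unadjusted (pooled respondent) estimate weights by respondent counts:
  (75/450)×39 + (200/450)×31.1 + (175/450)×54.2 = 41.4%
Post-stratified estimate weights by population shares:
  0.39×39 + 0.47×31.1 + 0.14×54.2 = 37.415%
Difference = 37.415 − 41.4 = -3.985 pp.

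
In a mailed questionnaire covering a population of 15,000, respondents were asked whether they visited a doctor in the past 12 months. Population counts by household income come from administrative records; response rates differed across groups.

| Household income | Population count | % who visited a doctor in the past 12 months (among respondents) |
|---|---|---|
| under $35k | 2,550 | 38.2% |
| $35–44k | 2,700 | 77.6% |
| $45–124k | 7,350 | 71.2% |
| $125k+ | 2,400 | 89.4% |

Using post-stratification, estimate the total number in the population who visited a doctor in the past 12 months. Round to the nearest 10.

Estimated count per cell = population count × respondent percentage:
  under $35k: 2,550 × 38.2% = 974.1
  $35–44k: 2,700 × 77.6% = 2095.2
  $45–124k: 7,350 × 71.2% = 5233.2
  $125k+: 2,400 × 89.4% = 2145.6
Estimated total = 10448.1 → 10,450.

10,450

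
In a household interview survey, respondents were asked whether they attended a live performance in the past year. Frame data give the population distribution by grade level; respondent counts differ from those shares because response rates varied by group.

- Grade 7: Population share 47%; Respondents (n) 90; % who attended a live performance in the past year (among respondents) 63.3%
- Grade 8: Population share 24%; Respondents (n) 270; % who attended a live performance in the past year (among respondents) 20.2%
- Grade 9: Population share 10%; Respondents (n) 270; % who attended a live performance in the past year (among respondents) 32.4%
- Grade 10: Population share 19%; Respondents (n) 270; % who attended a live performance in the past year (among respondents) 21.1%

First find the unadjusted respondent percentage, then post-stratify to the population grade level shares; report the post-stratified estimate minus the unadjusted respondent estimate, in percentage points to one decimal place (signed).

Without adjustment, the pooled respondent share is:
  (90/900)×63.3 + (270/900)×20.2 + (270/900)×32.4 + (270/900)×21.1 = 28.44%
Post-stratifying to population shares instead:
  0.47×63.3 + 0.24×20.2 + 0.1×32.4 + 0.19×21.1 = 41.848%
Difference = 41.848 − 28.44 = 13.408 pp.

+13.4 percentage points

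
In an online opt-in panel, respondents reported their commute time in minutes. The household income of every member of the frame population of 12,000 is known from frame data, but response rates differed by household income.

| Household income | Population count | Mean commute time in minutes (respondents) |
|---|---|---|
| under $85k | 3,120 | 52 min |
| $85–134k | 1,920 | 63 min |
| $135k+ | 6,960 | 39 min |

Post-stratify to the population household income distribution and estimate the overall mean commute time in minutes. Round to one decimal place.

46.2

Weight each group's respondent value by its population share:
  under $85k: (3,120/12,000) × 52 = 13.52
  $85–134k: (1,920/12,000) × 63 = 10.08
  $135k+: (6,960/12,000) × 39 = 22.62
Post-stratified estimate = 46.22 → 46.2.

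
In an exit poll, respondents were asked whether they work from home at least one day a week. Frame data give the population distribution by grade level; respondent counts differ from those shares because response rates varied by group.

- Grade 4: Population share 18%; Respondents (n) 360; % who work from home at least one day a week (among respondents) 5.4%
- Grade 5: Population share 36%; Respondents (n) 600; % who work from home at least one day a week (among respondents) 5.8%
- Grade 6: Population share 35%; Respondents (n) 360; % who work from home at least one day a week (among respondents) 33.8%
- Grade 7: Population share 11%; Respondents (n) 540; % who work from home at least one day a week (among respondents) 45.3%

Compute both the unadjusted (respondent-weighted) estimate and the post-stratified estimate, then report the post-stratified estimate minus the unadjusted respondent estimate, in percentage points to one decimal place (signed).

-2.7 percentage points

Unadjusted (pooled respondent) estimate weights by respondent counts:
  (360/1860)×5.4 + (600/1860)×5.8 + (360/1860)×33.8 + (540/1860)×45.3 = 22.6097%
Reweighting by population grade level shares:
  0.18×5.4 + 0.36×5.8 + 0.35×33.8 + 0.11×45.3 = 19.873%
Difference = 19.873 − 22.6097 = -2.7367 pp.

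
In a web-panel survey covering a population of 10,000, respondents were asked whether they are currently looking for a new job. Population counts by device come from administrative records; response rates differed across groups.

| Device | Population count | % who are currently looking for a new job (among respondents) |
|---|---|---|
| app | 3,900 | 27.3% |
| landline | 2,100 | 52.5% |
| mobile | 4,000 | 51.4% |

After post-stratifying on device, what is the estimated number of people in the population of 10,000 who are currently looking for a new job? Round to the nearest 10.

4,220

Estimated count per cell = population count × respondent percentage:
  app: 3,900 × 27.3% = 1064.7
  landline: 2,100 × 52.5% = 1102.5
  mobile: 4,000 × 51.4% = 2056
Estimated total = 4223.2 → 4,220.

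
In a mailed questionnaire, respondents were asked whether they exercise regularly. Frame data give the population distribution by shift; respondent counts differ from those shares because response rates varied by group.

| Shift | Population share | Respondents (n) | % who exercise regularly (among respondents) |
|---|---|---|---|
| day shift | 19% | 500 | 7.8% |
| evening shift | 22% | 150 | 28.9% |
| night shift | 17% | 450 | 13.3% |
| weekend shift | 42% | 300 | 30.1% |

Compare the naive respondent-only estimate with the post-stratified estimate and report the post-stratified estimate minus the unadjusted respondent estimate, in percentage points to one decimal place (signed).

+6.1 percentage points

Unadjusted (pooled respondent) estimate weights by respondent counts:
  (500/1400)×7.8 + (150/1400)×28.9 + (450/1400)×13.3 + (300/1400)×30.1 = 16.6071%
Post-stratifying to population shares instead:
  0.19×7.8 + 0.22×28.9 + 0.17×13.3 + 0.42×30.1 = 22.743%
Difference = 22.743 − 16.6071 = 6.1359 pp.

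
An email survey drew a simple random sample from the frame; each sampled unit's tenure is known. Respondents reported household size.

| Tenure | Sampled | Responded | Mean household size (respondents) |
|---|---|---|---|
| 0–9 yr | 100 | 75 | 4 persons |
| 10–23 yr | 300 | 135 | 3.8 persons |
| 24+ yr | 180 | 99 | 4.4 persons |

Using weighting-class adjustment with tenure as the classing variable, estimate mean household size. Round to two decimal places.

4.02

Response rates by class: 0–9 yr 75/100 = 75%, 10–23 yr 135/300 = 45%, 24+ yr 99/180 = 55%.
Weighting each respondent by the inverse class response rate inflates each class back to its sampled size, so the class weight is n_sampled:
  0–9 yr: 100 × 4 = 400
  10–23 yr: 300 × 3.8 = 1140
  24+ yr: 180 × 4.4 = 792
Adjusted estimate = 2332 / 580 = 4.02069 → 4.02.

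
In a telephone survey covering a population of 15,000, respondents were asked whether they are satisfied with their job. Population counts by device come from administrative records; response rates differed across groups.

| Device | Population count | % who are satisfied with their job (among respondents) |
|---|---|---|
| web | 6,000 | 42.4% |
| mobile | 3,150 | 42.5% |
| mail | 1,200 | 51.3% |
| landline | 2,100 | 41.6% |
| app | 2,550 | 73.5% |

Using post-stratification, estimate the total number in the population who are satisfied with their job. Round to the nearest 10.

Apply each group's respondent rate to its population count:
  web: 6,000 × 42.4% = 2544
  mobile: 3,150 × 42.5% = 1338.75
  mail: 1,200 × 51.3% = 615.6
  landline: 2,100 × 41.6% = 873.6
  app: 2,550 × 73.5% = 1874.25
Estimated total = 7246.2 → 7,250.

7,250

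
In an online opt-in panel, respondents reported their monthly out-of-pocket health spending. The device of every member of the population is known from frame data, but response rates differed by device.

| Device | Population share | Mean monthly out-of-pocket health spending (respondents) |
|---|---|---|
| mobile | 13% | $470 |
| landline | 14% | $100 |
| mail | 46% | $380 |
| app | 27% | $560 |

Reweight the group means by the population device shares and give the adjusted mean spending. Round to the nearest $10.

$400

Each cell contributes population-share × respondent value:
  mobile: 0.13 × 470 = 61.1
  landline: 0.14 × 100 = 14
  mail: 0.46 × 380 = 174.8
  app: 0.27 × 560 = 151.2
Post-stratified estimate = 401.1 → $400.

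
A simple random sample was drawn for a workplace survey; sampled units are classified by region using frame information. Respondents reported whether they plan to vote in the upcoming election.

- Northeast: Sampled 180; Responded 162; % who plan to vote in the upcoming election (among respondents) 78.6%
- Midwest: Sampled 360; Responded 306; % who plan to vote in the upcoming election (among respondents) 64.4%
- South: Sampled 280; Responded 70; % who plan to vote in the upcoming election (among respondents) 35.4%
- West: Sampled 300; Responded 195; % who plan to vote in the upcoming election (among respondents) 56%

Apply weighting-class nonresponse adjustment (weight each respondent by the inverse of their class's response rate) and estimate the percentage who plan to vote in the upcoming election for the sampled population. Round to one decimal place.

57.2%

Response rates by class: Northeast 162/180 = 90%, Midwest 306/360 = 85%, South 70/280 = 25%, West 195/300 = 65%.
Weighting each respondent by the inverse class response rate inflates each class back to its sampled size, so the class weight is n_sampled:
  Northeast: 180 × 78.6 = 14148
  Midwest: 360 × 64.4 = 23184
  South: 280 × 35.4 = 9912
  West: 300 × 56 = 16,800
Adjusted estimate = 64,044 / 1,120 = 57.1821 → 57.2%.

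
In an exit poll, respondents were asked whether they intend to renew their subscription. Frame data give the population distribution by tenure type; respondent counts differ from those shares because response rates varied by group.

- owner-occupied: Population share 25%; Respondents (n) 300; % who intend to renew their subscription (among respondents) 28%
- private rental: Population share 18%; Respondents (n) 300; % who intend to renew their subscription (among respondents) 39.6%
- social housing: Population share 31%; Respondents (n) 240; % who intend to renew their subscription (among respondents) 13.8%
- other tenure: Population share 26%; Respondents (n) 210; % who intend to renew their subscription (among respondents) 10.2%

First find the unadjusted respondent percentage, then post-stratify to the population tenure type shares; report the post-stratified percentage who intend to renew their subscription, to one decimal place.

Naive respondent-only estimate (weights = respondent counts):
  (300/1050)×28 + (300/1050)×39.6 + (240/1050)×13.8 + (210/1050)×10.2 = 24.5086%
Post-stratified estimate weights by population shares:
  0.25×28 + 0.18×39.6 + 0.31×13.8 + 0.26×10.2 = 21.058%

21.1%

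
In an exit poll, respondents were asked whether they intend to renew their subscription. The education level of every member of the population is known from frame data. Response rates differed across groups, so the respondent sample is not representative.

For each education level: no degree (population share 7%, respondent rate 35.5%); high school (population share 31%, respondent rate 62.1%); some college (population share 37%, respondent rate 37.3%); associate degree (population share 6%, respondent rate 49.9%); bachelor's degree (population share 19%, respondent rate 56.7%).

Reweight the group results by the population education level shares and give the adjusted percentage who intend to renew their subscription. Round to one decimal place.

Each cell contributes population-share × respondent value:
  no degree: 0.07 × 35.5 = 2.485
  high school: 0.31 × 62.1 = 19.251
  some college: 0.37 × 37.3 = 13.801
  associate degree: 0.06 × 49.9 = 2.994
  bachelor's degree: 0.19 × 56.7 = 10.773
Post-stratified estimate = 49.304 → 49.3%.

49.3%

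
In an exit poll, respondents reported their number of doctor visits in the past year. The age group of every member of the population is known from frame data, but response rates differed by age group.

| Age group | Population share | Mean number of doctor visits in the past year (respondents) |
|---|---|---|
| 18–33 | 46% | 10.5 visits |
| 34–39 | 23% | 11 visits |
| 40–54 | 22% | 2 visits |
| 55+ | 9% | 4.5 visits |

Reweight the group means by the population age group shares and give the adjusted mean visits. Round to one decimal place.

8.2

Post-stratification weights by population share, not respondent share:
  18–33: 0.46 × 10.5 = 4.83
  34–39: 0.23 × 11 = 2.53
  40–54: 0.22 × 2 = 0.44
  55+: 0.09 × 4.5 = 0.405
Post-stratified estimate = 8.205 → 8.2.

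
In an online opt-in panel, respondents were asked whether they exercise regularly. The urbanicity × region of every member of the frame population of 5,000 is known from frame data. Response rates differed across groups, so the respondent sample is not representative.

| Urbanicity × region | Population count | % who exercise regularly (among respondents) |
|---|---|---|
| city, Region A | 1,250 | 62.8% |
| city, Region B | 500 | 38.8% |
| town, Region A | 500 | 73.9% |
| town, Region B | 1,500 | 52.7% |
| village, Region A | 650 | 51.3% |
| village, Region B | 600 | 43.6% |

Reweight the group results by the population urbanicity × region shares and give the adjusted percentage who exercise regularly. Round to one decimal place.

54.7%

Weight each group's respondent value by its population share:
  city, Region A: (1,250/5,000) × 62.8 = 15.7
  city, Region B: (500/5,000) × 38.8 = 3.88
  town, Region A: (500/5,000) × 73.9 = 7.39
  town, Region B: (1,500/5,000) × 52.7 = 15.81
  village, Region A: (650/5,000) × 51.3 = 6.669
  village, Region B: (600/5,000) × 43.6 = 5.232
Post-stratified estimate = 54.681 → 54.7%.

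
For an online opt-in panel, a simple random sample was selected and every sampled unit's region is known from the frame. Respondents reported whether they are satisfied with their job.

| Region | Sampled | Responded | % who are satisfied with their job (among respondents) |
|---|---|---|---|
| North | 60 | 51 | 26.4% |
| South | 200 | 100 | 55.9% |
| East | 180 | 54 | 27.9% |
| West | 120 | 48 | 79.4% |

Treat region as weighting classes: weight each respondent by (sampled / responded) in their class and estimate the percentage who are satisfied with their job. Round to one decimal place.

Class response rates: North 51/60 = 85%, South 100/200 = 50%, East 54/180 = 30%, West 48/120 = 40%.
Inverse-response-rate weighting restores each class to its sampled count, so class totals weight by n_sampled:
  North: 60 × 26.4 = 1584
  South: 200 × 55.9 = 11,180
  East: 180 × 27.9 = 5022
  West: 120 × 79.4 = 9528
Adjusted estimate = 27,314 / 560 = 48.775 → 48.8%.

48.8%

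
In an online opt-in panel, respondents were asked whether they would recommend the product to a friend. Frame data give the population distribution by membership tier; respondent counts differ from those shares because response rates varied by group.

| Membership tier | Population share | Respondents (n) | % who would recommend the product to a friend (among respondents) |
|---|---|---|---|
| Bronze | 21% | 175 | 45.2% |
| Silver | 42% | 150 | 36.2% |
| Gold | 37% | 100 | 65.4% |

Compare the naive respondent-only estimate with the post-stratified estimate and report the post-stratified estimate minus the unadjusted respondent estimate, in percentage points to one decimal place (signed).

Naive respondent-only estimate (weights = respondent counts):
  (175/425)×45.2 + (150/425)×36.2 + (100/425)×65.4 = 46.7765%
Post-stratifying to population shares instead:
  0.21×45.2 + 0.42×36.2 + 0.37×65.4 = 48.894%
Difference = 48.894 − 46.7765 = 2.1175 pp.

+2.1 percentage points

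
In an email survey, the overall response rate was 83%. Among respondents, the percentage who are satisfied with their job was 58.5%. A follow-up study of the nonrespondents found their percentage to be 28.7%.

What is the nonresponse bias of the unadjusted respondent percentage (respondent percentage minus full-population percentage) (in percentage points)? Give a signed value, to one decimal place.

Nonresponse fraction = 1 − 0.83 = 0.17.
Bias = (nonresponse fraction) × (respondent percentage − nonrespondent percentage)
     = 0.17 × (58.5 − 28.7) = 0.17 × 29.8 = 5.066.

+5.1 percentage points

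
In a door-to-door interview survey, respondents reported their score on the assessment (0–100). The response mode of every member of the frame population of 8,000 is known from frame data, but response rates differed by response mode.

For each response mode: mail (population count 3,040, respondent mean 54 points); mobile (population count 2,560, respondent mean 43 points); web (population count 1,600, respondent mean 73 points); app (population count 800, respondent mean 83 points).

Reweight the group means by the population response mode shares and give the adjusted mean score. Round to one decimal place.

Weight each group's respondent value by its population share:
  mail: (3,040/8,000) × 54 = 20.52
  mobile: (2,560/8,000) × 43 = 13.76
  web: (1,600/8,000) × 73 = 14.6
  app: (800/8,000) × 83 = 8.3
Post-stratified estimate = 57.18 → 57.2.

57.2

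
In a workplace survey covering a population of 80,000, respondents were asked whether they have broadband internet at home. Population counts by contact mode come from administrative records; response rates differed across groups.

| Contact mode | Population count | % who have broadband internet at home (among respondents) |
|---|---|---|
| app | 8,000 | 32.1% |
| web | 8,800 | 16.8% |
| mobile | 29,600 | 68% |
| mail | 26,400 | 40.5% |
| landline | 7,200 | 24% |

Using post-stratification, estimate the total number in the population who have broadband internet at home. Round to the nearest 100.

Each cell contributes its population count × the respondent rate:
  app: 8,000 × 32.1% = 2568
  web: 8,800 × 16.8% = 1478.4
  mobile: 29,600 × 68% = 20,128
  mail: 26,400 × 40.5% = 10,692
  landline: 7,200 × 24% = 1728
Estimated total = 36594.4 → 36,600.

36,600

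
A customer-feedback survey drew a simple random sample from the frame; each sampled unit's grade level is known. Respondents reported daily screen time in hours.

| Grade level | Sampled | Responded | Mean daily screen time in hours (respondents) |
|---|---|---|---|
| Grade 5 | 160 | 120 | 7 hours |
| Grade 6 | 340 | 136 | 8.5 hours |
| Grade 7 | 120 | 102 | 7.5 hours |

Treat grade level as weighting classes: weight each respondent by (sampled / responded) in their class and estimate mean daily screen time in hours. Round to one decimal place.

Class response rates: Grade 5 120/160 = 75%, Grade 6 136/340 = 40%, Grade 7 102/120 = 85%.
Each respondent's weight = sampled/responded in their class; summing within a class gives n_sampled, so:
  Grade 5: 160 × 7 = 1120
  Grade 6: 340 × 8.5 = 2890
  Grade 7: 120 × 7.5 = 900
Adjusted estimate = 4910 / 620 = 7.91936 → 7.9.

7.9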